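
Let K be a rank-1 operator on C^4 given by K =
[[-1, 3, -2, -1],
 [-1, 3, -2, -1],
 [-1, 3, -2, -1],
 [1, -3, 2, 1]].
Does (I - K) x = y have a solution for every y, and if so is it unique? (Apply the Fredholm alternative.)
(I - K) is singular (det(I - K) = 0, i.e. 1 ∈ sigma(K)). (I - K) x = y is solvable iff y ⊥ ker((I - K)^*) = span{(-1, 3, -2, -1)}, i.e. iff -y_1 + 3y_2 - 2y_3 - y_4 = 0. When solvable, the solutions are x = y + c·(1, 1, 1, -1), c arbitrary (ker(I - K) = span{(1, 1, 1, -1)}, dimension 1).

K has rank 1, so it is an outer product K = u v^T: every row of K is a multiple of one row vector. Reading off the entries, u = (1, 1, 1, -1) and v = (-1, 3, -2, -1) (row i of K equals u_i·v^T). A rank-one matrix u v^T satisfies K u = u (v·u) and kills the (3)-dimensional subspace v^⊥, so its characteristic polynomial is lambda^3 (lambda - v·u) with v·u = tr K = 1. Hence the eigenvalues of I - K are 1 (multiplicity 3) and 1 - (1) = 0, so det(I - K) = 0. (Direct check: I - K =
[[2, -3, 2, 1],
 [1, -2, 2, 1],
 [1, -3, 3, 1],
 [-1, 3, -2, 0]]
has determinant 0.) So 1 is an eigenvalue of K and (I - K) is not invertible. The finite-dimensional Fredholm alternative says: either (I - K) is invertible, or ker(I - K) ≠ {0} and then range(I - K) = ker((I - K)^*)^⊥, with dim ker(I - K) = dim ker((I - K)^*). We are in the second case, so we need both kernels. Kernel of I - K: (I - K) u = u - u (v·u) = u - u = 0, so ker(I - K) = span{u} = span{(1, 1, 1, -1)} (it is exactly 1-dimensional because rank(I - K) = 3). Kernel of the adjoint: K is real, so (I - K)^* = I - K^T = I - v u^T, and (I - v u^T) v = v - v (u·v) = 0; hence ker((I - K)^*) = span{v} = span{(-1, 3, -2, -1)}. Therefore (I - K) x = y is solvable iff <y, v> = 0, i.e. iff -y_1 + 3y_2 - 2y_3 - y_4 = 0. When this holds, K y = u (v·y) = 0, so (I - K) y = y and x = y is a particular solution; the full solution set is the line x = y + c·u = y + c·(1, 1, 1, -1), c ∈ C.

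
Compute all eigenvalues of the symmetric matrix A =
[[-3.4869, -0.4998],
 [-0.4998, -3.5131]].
sigma(A) ≈ {-4, -3}

A is real symmetric, so its spectrum consists of real eigenvalues. Expanding the characteristic polynomial of the displayed matrix gives
  det(λ I - A) = p(λ) = λ^2 + (7)λ + (12).
Solving p(λ) = 0 yields eigenvalues ≈ -4, -3. (A is shown rounded to 4 decimals, so these recover the underlying integer eigenvalues to within that precision.)
Verification: the trace of A = -7 equals the sum of eigenvalues -7, and det(A) ≈ 12.0000 matches the eigenvalue product 12.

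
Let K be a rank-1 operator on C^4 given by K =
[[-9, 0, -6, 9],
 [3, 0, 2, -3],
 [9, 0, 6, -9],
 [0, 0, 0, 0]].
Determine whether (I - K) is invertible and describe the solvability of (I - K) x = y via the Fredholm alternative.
(I - K) is invertible (det(I - K) = 4 ≠ 0), so for every y in C^4 the equation (I - K) x = y has a unique solution.

K has rank 1, so it is an outer product K = u v^T: every row of K is a multiple of one row vector. Reading off the entries, u = (3, -1, -3, 0) and v = (-3, 0, -2, 3) (row i of K equals u_i·v^T). A rank-one matrix u v^T satisfies K u = u (v·u) and kills the (3)-dimensional subspace v^⊥, so its characteristic polynomial is lambda^3 (lambda - v·u) with v·u = tr K = -3. Hence the eigenvalues of I - K are 1 (multiplicity 3) and 1 - (-3) = 4, so det(I - K) = 4. (Direct check: I - K =
[[10, 0, 6, -9],
 [-3, 1, -2, 3],
 [-9, 0, -5, 9],
 [0, 0, 0, 1]]
has determinant 4.) The finite-dimensional Fredholm alternative says: either (I - K) is invertible, or ker(I - K) ≠ {0} and then range(I - K) = ker((I - K)^*)^⊥, with dim ker(I - K) = dim ker((I - K)^*). Since det(I - K) ≠ 0, 1 is not an eigenvalue of K and ker(I - K) = {0}, so we are in the first case: for every y there is a unique x = (I - K)^(-1) y. Explicitly, by the Sherman–Morrison formula, (I - u v^T)^(-1) = I + u v^T/(1 - v·u), i.e. (I - K)^(-1) = I + K/(4).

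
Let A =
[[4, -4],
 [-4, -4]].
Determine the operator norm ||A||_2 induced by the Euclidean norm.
||A||_2 = sqrt(32) ≈ 5.6569 (= sqrt(largest eigenvalue of A^T A))

||A||_2 = sigma_max(A) = sqrt(lambda_max(A^T A)). Form the symmetric matrix M = A^T A =
[[32, 0],
 [0, 32]].
Its characteristic polynomial (trace, determinant of M give the coefficients) is
  p(λ) = det(λ I - M) = λ^2 - 64λ + 1024.
For λ^2 - 64λ + 1024 the discriminant is 0. It is a perfect square (0^2), so the roots are rational: λ = (64 ± 0)/2 = 32, 32.
So the eigenvalues of A^T A are ≈ 32, 32 (all ≥ 0, as they must be for A^T A). The largest is λ_max = 32, hence ||A||_2 = sqrt(λ_max) = sqrt(32) ≈ 5.6569.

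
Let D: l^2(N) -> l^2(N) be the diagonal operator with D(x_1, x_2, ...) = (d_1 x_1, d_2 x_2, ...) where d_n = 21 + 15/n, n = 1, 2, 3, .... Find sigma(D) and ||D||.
sigma(D) = {21 + 15/n : n ≥ 1} ∪ {21}; ||D|| = 36

A bounded diagonal operator on l^2 with diagonal entries d_n has spectrum equal to the closure of {d_n : n ≥ 1}: every d_n is an eigenvalue (with eigenvector e_n), so {d_n} ⊂ sigma(D); the spectrum is closed, so its closure is too; and for lambda not in the closure, (D - lambda I) has bounded inverse (the diagonal entries 1/(d_n - lambda) are bounded). For our sequence d_n = 21 + 15/n, n = 1, 2, 3, ...:
  - {d_n} = {21 + 15/n : n ≥ 1}; the only limit point is 21
  - closure = {21 + 15/n : n ≥ 1} ∪ {21}
For the norm: a diagonal operator has ||D|| = sup_n |d_n|. Here d_n = 21 + 15/n is positive and decreasing, so sup_n |d_n| = d_1 = 21 + 15 = 36. So ||D|| = 36.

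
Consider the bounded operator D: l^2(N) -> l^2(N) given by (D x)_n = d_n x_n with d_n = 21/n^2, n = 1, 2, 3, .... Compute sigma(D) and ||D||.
sigma(D) = {21/n^2 : n ≥ 1} ∪ {0}; ||D|| = 21

A bounded diagonal operator on l^2 with diagonal entries d_n has spectrum equal to the closure of {d_n : n ≥ 1}: every d_n is an eigenvalue (with eigenvector e_n), so {d_n} ⊂ sigma(D); the spectrum is closed, so its closure is too; and for lambda not in the closure, (D - lambda I) has bounded inverse (the diagonal entries 1/(d_n - lambda) are bounded). For our sequence d_n = 21/n^2, n = 1, 2, 3, ...:
  - {d_n} = {21/n^2 : n ≥ 1}; the only limit point is 0
  - closure = {21/n^2 : n ≥ 1} ∪ {0}
For the norm: a diagonal operator has ||D|| = sup_n |d_n|. Here d_n = 21/n^2 is positive and decreasing, so sup_n |d_n| = d_1 = 21. So ||D|| = 21.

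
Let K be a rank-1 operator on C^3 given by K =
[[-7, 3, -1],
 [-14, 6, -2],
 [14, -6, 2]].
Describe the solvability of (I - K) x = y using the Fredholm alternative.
(I - K) is singular (det(I - K) = 0, i.e. 1 ∈ sigma(K)). (I - K) x = y is solvable iff y ⊥ ker((I - K)^*) = span{(-7, 3, -1)}, i.e. iff -7y_1 + 3y_2 - y_3 = 0. When solvable, the solutions are x = y + c·(1, 2, -2), c arbitrary (ker(I - K) = span{(1, 2, -2)}, dimension 1).

K has rank 1, so it is an outer product K = u v^T: every row of K is a multiple of one row vector. Reading off the entries, u = (1, 2, -2) and v = (-7, 3, -1) (row i of K equals u_i·v^T). A rank-one matrix u v^T satisfies K u = u (v·u) and kills the (2)-dimensional subspace v^⊥, so its characteristic polynomial is lambda^2 (lambda - v·u) with v·u = tr K = 1. Hence the eigenvalues of I - K are 1 (multiplicity 2) and 1 - (1) = 0, so det(I - K) = 0. (Direct check: I - K =
[[8, -3, 1],
 [14, -5, 2],
 [-14, 6, -1]]
has determinant 0.) So 1 is an eigenvalue of K and (I - K) is not invertible. The finite-dimensional Fredholm alternative says: either (I - K) is invertible, or ker(I - K) ≠ {0} and then range(I - K) = ker((I - K)^*)^⊥, with dim ker(I - K) = dim ker((I - K)^*). We are in the second case, so we need both kernels. Kernel of I - K: (I - K) u = u - u (v·u) = u - u = 0, so ker(I - K) = span{u} = span{(1, 2, -2)} (it is exactly 1-dimensional because rank(I - K) = 2). Kernel of the adjoint: K is real, so (I - K)^* = I - K^T = I - v u^T, and (I - v u^T) v = v - v (u·v) = 0; hence ker((I - K)^*) = span{v} = span{(-7, 3, -1)}. Therefore (I - K) x = y is solvable iff <y, v> = 0, i.e. iff -7y_1 + 3y_2 - y_3 = 0. When this holds, K y = u (v·y) = 0, so (I - K) y = y and x = y is a particular solution; the full solution set is the line x = y + c·u = y + c·(1, 2, -2), c ∈ C.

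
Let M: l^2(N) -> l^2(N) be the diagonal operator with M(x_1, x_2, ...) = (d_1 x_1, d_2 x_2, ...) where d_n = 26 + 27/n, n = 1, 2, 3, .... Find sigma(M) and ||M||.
sigma(M) = {26 + 27/n : n ≥ 1} ∪ {26}; ||M|| = 53

A bounded diagonal operator on l^2 with diagonal entries d_n has spectrum equal to the closure of {d_n : n ≥ 1}: every d_n is an eigenvalue (with eigenvector e_n), so {d_n} ⊂ sigma(M); the spectrum is closed, so its closure is too; and for lambda not in the closure, (M - lambda I) has bounded inverse (the diagonal entries 1/(d_n - lambda) are bounded). For our sequence d_n = 26 + 27/n, n = 1, 2, 3, ...:
  - {d_n} = {26 + 27/n : n ≥ 1}; the only limit point is 26
  - closure = {26 + 27/n : n ≥ 1} ∪ {26}
For the norm: a diagonal operator has ||M|| = sup_n |d_n|. Here d_n = 26 + 27/n is positive and decreasing, so sup_n |d_n| = d_1 = 26 + 27 = 53. So ||M|| = 53.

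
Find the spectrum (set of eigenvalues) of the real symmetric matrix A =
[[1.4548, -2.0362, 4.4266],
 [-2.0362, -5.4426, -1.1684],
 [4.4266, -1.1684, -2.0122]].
sigma(A) ≈ {-6, -5, 5}

A is real symmetric, so its spectrum consists of real eigenvalues. Expanding the characteristic polynomial of the displayed matrix gives
  det(λ I - A) = p(λ) = λ^3 + (6)λ^2 + (-25)λ + (-149.9984).
Solving p(λ) = 0 yields eigenvalues ≈ -6, -5, 5. (A is shown rounded to 4 decimals, so these recover the underlying integer eigenvalues to within that precision.)
Verification: the trace of A = -6 equals the sum of eigenvalues -6, and det(A) ≈ 149.9984 matches the eigenvalue product 150.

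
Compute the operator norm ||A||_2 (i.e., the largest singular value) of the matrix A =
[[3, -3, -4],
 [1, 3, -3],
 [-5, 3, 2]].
||A||_2 ≈ 8.2878 (= sqrt(largest eigenvalue of A^T A))

||A||_2 = sigma_max(A) = sqrt(lambda_max(A^T A)). Form the symmetric matrix M = A^T A =
[[35, -21, -25],
 [-21, 27, 9],
 [-25, 9, 29]].
Its characteristic polynomial (trace, sum of principal 2x2 minors, determinant of M give the coefficients) is
  p(λ) = det(λ I - M) = λ^3 - 91λ^2 + 1596λ - 4356.
No integer candidate from the rational root theorem (±divisors of 4356) is a root, so the roots are irrational. The cubic discriminant is Δ = 2577194064 > 0, so there are three distinct real roots. p(3) = -360 and p(4) = 636 have opposite signs, so a root lies in (3, 4); Newton's method refines it to λ ≈ 3.3432. p(18) = 720 and p(19) = -24 have opposite signs, so a root lies in (18, 19); Newton's method refines it to λ ≈ 18.9691. p(68) = -2180 and p(69) = 1026 have opposite signs, so a root lies in (68, 69); Newton's method refines it to λ ≈ 68.6877. Check (Vieta): the three roots sum to 91, matching tr M = 91.
So the eigenvalues of A^T A are ≈ 3.3432, 18.9691, 68.6877 (all ≥ 0, as they must be for A^T A). The largest is λ_max ≈ 68.6877, hence ||A||_2 = sqrt(λ_max) ≈ 8.2878.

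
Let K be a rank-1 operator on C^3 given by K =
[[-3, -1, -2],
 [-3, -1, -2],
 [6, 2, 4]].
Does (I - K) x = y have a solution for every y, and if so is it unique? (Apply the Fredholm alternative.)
(I - K) is invertible (det(I - K) = 1 ≠ 0), so for every y in C^3 the equation (I - K) x = y has a unique solution.

K has rank 1, so it is an outer product K = u v^T: every row of K is a multiple of one row vector. Reading off the entries, u = (1, 1, -2) and v = (-3, -1, -2) (row i of K equals u_i·v^T). A rank-one matrix u v^T satisfies K u = u (v·u) and kills the (2)-dimensional subspace v^⊥, so its characteristic polynomial is lambda^2 (lambda - v·u) with v·u = tr K = 0. Hence the eigenvalues of I - K are 1 (multiplicity 2) and 1 - (0) = 1, so det(I - K) = 1. (Direct check: I - K =
[[4, 1, 2],
 [3, 2, 2],
 [-6, -2, -3]]
has determinant 1.) The finite-dimensional Fredholm alternative says: either (I - K) is invertible, or ker(I - K) ≠ {0} and then range(I - K) = ker((I - K)^*)^⊥, with dim ker(I - K) = dim ker((I - K)^*). Since det(I - K) ≠ 0, 1 is not an eigenvalue of K and ker(I - K) = {0}, so we are in the first case: for every y there is a unique x = (I - K)^(-1) y. Explicitly, by the Sherman–Morrison formula, (I - u v^T)^(-1) = I + u v^T/(1 - v·u), i.e. (I - K)^(-1) = I + K.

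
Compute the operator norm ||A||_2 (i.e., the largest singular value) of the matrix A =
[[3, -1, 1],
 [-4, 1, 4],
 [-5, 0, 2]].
||A||_2 ≈ 7.9763 (= sqrt(largest eigenvalue of A^T A))

||A||_2 = sigma_max(A) = sqrt(lambda_max(A^T A)). Form the symmetric matrix M = A^T A =
[[50, -7, -23],
 [-7, 2, 3],
 [-23, 3, 21]].
Its characteristic polynomial (trace, sum of principal 2x2 minors, determinant of M give the coefficients) is
  p(λ) = det(λ I - M) = λ^3 - 73λ^2 + 605λ - 529.
No integer candidate from the rational root theorem (±divisors of 529) is a root, so the roots are irrational. The cubic discriminant is Δ = 654590176 > 0, so there are three distinct real roots. p(0) = -529 and p(1) = 4 have opposite signs, so a root lies in (0, 1); Newton's method refines it to λ ≈ 0.9914. p(8) = 151 and p(9) = -268 have opposite signs, so a root lies in (8, 9); Newton's method refines it to λ ≈ 8.3873. p(63) = -2104 and p(64) = 1327 have opposite signs, so a root lies in (63, 64); Newton's method refines it to λ ≈ 63.6213. Check (Vieta): the three roots sum to 73, matching tr M = 73.
So the eigenvalues of A^T A are ≈ 0.9914, 8.3873, 63.6213 (all ≥ 0, as they must be for A^T A). The largest is λ_max ≈ 63.6213, hence ||A||_2 = sqrt(λ_max) ≈ 7.9763.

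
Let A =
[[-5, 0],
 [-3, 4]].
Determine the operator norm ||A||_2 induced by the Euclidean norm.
||A||_2 = sqrt(40) ≈ 6.3246 (= sqrt(largest eigenvalue of A^T A))

||A||_2 = sigma_max(A) = sqrt(lambda_max(A^T A)). Form the symmetric matrix M = A^T A =
[[34, -12],
 [-12, 16]].
Its characteristic polynomial (trace, determinant of M give the coefficients) is
  p(λ) = det(λ I - M) = λ^2 - 50λ + 400.
For λ^2 - 50λ + 400 the discriminant is 900. It is a perfect square (30^2), so the roots are rational: λ = (50 ± 30)/2 = 40, 10.
So the eigenvalues of A^T A are ≈ 10, 40 (all ≥ 0, as they must be for A^T A). The largest is λ_max = 40, hence ||A||_2 = sqrt(λ_max) = sqrt(40) ≈ 6.3246.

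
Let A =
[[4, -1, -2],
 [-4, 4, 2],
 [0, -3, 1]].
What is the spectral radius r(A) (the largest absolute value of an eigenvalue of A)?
r(A) ≈ 4.6079

The eigenvalues of A are the roots of its characteristic polynomial. With M = A (coefficients from the trace, the sum of principal 2x2 minors, and det A):
  p(λ) = det(λ I - M) = λ^3 - 9λ^2 + 26λ - 12.
No integer candidate from the rational root theorem (±divisors of 12) is a root, so the roots are irrational. The cubic discriminant is Δ = -3884 < 0, so there is one real root and a complex-conjugate pair. p(0) = -12 and p(1) = 6 have opposite signs, so a root lies in (0, 1); Newton's method refines it to λ ≈ 0.5652. Dividing out (λ - (0.5652)) leaves approximately λ^2 - 8.4348λ + 21.233. For λ^2 - 8.4348λ + 21.233 the discriminant is -13.7854. It is negative, so the remaining roots are the complex-conjugate pair λ ≈ 4.2174 ± 1.8564i. Their product equals the constant term, so |λ|^2 ≈ 21.233 and |λ| ≈ 4.6079.
Thus the eigenvalues (to 4 decimals) are 0.5652 (modulus 0.5652); 4.2174 ± 1.8564i (modulus 4.6079). The spectral radius is the largest modulus: r(A) ≈ 4.6079. (Cross-check: r(A) ≤ ||A||_2 ≈ 7.4373; equality holds whenever A is normal, though it can also hold for some non-normal A.)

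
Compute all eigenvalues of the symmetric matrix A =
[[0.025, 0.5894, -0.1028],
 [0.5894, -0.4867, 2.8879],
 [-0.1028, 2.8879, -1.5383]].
sigma(A) ≈ {-4, 0, 2}

A is real symmetric, so its spectrum consists of real eigenvalues. Expanding the characteristic polynomial of the displayed matrix gives
  det(λ I - A) = p(λ) = λ^3 + (2)λ^2 + (-8)λ + (0).
Solving p(λ) = 0 yields eigenvalues ≈ -4, 0, 2. (A is shown rounded to 4 decimals, so these recover the underlying integer eigenvalues to within that precision.)
Verification: the trace of A = -2 equals the sum of eigenvalues -2, and det(A) ≈ -0.0002 matches the eigenvalue product 0.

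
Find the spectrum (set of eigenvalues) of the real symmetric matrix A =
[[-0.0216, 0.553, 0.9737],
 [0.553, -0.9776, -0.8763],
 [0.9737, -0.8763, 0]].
sigma(A) ≈ {-2, 0, 1}

A is real symmetric, so its spectrum consists of real eigenvalues. Expanding the characteristic polynomial of the displayed matrix gives
  det(λ I - A) = p(λ) = λ^3 + (1)λ^2 + (-2)λ + (0).
Solving p(λ) = 0 yields eigenvalues ≈ -2, 0, 1. (A is shown rounded to 4 decimals, so these recover the underlying integer eigenvalues to within that precision.)
Verification: the trace of A = -1 equals the sum of eigenvalues -1, and det(A) ≈ -0.0000 matches the eigenvalue product 0.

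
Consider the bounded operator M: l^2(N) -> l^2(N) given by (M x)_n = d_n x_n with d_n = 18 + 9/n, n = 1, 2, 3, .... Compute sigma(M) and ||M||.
sigma(M) = {18 + 9/n : n ≥ 1} ∪ {18}; ||M|| = 27

A bounded diagonal operator on l^2 with diagonal entries d_n has spectrum equal to the closure of {d_n : n ≥ 1}: every d_n is an eigenvalue (with eigenvector e_n), so {d_n} ⊂ sigma(M); the spectrum is closed, so its closure is too; and for lambda not in the closure, (M - lambda I) has bounded inverse (the diagonal entries 1/(d_n - lambda) are bounded). For our sequence d_n = 18 + 9/n, n = 1, 2, 3, ...:
  - {d_n} = {18 + 9/n : n ≥ 1}; the only limit point is 18
  - closure = {18 + 9/n : n ≥ 1} ∪ {18}
For the norm: a diagonal operator has ||M|| = sup_n |d_n|. Here d_n = 18 + 9/n is positive and decreasing, so sup_n |d_n| = d_1 = 18 + 9 = 27. So ||M|| = 27.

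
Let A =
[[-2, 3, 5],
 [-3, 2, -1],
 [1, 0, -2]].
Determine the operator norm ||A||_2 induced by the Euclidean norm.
||A||_2 ≈ 6.599 (= sqrt(largest eigenvalue of A^T A))

||A||_2 = sigma_max(A) = sqrt(lambda_max(A^T A)). Form the symmetric matrix M = A^T A =
[[14, -12, -9],
 [-12, 13, 13],
 [-9, 13, 30]].
Its characteristic polynomial (trace, sum of principal 2x2 minors, determinant of M give the coefficients) is
  p(λ) = det(λ I - M) = λ^3 - 57λ^2 + 598λ - 529.
No integer candidate from the rational root theorem (±divisors of 529) is a root, so the roots are irrational. The cubic discriminant is Δ = 231609425 > 0, so there are three distinct real roots. p(0) = -529 and p(1) = 13 have opposite signs, so a root lies in (0, 1); Newton's method refines it to λ ≈ 0.9734. p(12) = 167 and p(13) = -191 have opposite signs, so a root lies in (12, 13); Newton's method refines it to λ ≈ 12.4801. p(43) = -701 and p(44) = 615 have opposite signs, so a root lies in (43, 44); Newton's method refines it to λ ≈ 43.5465. Check (Vieta): the three roots sum to 57, matching tr M = 57.
So the eigenvalues of A^T A are ≈ 0.9734, 12.4801, 43.5465 (all ≥ 0, as they must be for A^T A). The largest is λ_max ≈ 43.5465, hence ||A||_2 = sqrt(λ_max) ≈ 6.599.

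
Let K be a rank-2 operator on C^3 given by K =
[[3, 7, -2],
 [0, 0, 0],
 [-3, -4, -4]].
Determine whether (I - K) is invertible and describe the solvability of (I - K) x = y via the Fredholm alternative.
(I - K) is invertible (det(I - K) = -16 ≠ 0), so for every y in C^3 the equation (I - K) x = y has a unique solution.

K has rank 2 and factors as K = U V^T = u1 v1^T + u2 v2^T with u1 = (3, 0, -3), v1 = (1, 2, 0), u2 = (-1, 0, -2), v2 = (0, -1, 2) (multiplying out reproduces the displayed K). The nonzero eigenvalues of U V^T coincide with those of the 2 x 2 matrix G = V^T U = [[v1·u1, v1·u2], [v2·u1, v2·u2]] = [[3, -1], [-6, -4]], and by the Sylvester determinant identity det(I_3 - U V^T) = det(I_2 - V^T U) = det([[-2, 1], [6, 5]]) = (-2)(5) - (1)(6) = -16. (Direct check: I - K =
[[-2, -7, 2],
 [0, 1, 0],
 [3, 4, 5]]
has determinant -16.) The finite-dimensional Fredholm alternative says: either (I - K) is invertible, or ker(I - K) ≠ {0} and then range(I - K) = ker((I - K)^*)^⊥, with dim ker(I - K) = dim ker((I - K)^*). Since det(I - K) ≠ 0, 1 is not an eigenvalue of K and ker(I - K) = {0}, so we are in the first case: for every y there is a unique x = (I - K)^(-1) y. (Explicitly, by the Woodbury identity, (I - U V^T)^(-1) = I + U (I_2 - G)^(-1) V^T.)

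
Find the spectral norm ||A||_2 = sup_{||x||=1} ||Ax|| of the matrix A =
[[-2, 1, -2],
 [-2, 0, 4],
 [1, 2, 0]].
||A||_2 ≈ 4.639 (= sqrt(largest eigenvalue of A^T A))

||A||_2 = sigma_max(A) = sqrt(lambda_max(A^T A)). Form the symmetric matrix M = A^T A =
[[9, 0, -4],
 [0, 5, -2],
 [-4, -2, 20]].
Its characteristic polynomial (trace, sum of principal 2x2 minors, determinant of M give the coefficients) is
  p(λ) = det(λ I - M) = λ^3 - 34λ^2 + 305λ - 784.
No integer candidate from the rational root theorem (±divisors of 784) is a root, so the roots are irrational. The cubic discriminant is Δ = 534784 > 0, so there are three distinct real roots. p(4) = -44 and p(5) = 16 have opposite signs, so a root lies in (4, 5); Newton's method refines it to λ ≈ 4.6569. p(7) = 28 and p(8) = -8 have opposite signs, so a root lies in (7, 8); Newton's method refines it to λ ≈ 7.823. p(21) = -112 and p(22) = 118 have opposite signs, so a root lies in (21, 22); Newton's method refines it to λ ≈ 21.5201. Check (Vieta): the three roots sum to 34, matching tr M = 34.
So the eigenvalues of A^T A are ≈ 4.6569, 7.823, 21.5201 (all ≥ 0, as they must be for A^T A). The largest is λ_max ≈ 21.5201, hence ||A||_2 = sqrt(λ_max) ≈ 4.639.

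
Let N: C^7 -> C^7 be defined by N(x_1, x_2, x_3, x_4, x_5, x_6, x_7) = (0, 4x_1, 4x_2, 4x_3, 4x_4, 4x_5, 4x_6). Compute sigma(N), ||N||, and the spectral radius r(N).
sigma(N) = {0}; ||N|| = 4; r(N) = 0. (N is nilpotent with N^7 = 0.)

On C^7, N is a strictly lower-triangular matrix with 4 on the subdiagonal and zeros elsewhere, so its characteristic polynomial is lambda^7 and every eigenvalue is 0: sigma(N) = {0}. For the operator norm, N e_i = 4e_{i+1} for i = 1, ..., 6 and N e_7 = 0, so the singular values of N are 4 (with multiplicity 6) and 0; hence ||N|| = 4. The spectral radius r(N) = max|lambda| = 0. Note ||N|| > r(N) — characteristic of non-normal nilpotent operators. Indeed N^7 = 0.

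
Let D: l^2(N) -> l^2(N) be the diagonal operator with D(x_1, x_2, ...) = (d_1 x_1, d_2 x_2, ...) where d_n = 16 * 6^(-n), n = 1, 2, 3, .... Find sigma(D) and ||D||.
sigma(D) = {16 * 6^(-n) : n ≥ 1} ∪ {0}; ||D|| = 8/3

A bounded diagonal operator on l^2 with diagonal entries d_n has spectrum equal to the closure of {d_n : n ≥ 1}: every d_n is an eigenvalue (with eigenvector e_n), so {d_n} ⊂ sigma(D); the spectrum is closed, so its closure is too; and for lambda not in the closure, (D - lambda I) has bounded inverse (the diagonal entries 1/(d_n - lambda) are bounded). For our sequence d_n = 16 * 6^(-n), n = 1, 2, 3, ...:
  - {d_n} = {16 * 6^(-n) : n ≥ 1}; the only limit point is 0
  - closure = {16 * 6^(-n) : n ≥ 1} ∪ {0}
For the norm: a diagonal operator has ||D|| = sup_n |d_n|. Here d_n = 16 * 6^(-n) is positive and decreasing, so sup_n |d_n| = d_1 = 16/6 = 8/3. So ||D|| = 8/3.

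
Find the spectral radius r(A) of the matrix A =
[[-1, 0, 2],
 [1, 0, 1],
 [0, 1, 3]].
r(A) ≈ 3.4241

The eigenvalues of A are the roots of its characteristic polynomial. With M = A (coefficients from the trace, the sum of principal 2x2 minors, and det A):
  p(λ) = det(λ I - M) = λ^3 - 2λ^2 - 4λ - 3.
No integer candidate from the rational root theorem (±divisors of 3) is a root, so the roots are irrational. The cubic discriminant is Δ = -451 < 0, so there is one real root and a complex-conjugate pair. p(3) = -6 and p(4) = 13 have opposite signs, so a root lies in (3, 4); Newton's method refines it to λ ≈ 3.4241. Dividing out (λ - (3.4241)) leaves approximately λ^2 + 1.4241λ + 0.8761. For λ^2 + 1.4241λ + 0.8761 the discriminant is -1.4766. It is negative, so the remaining roots are the complex-conjugate pair λ ≈ -0.712 ± 0.6076i. Their product equals the constant term, so |λ|^2 ≈ 0.8761 and |λ| ≈ 0.936.
Thus the eigenvalues (to 4 decimals) are 3.4241 (modulus 3.4241); -0.712 ± 0.6076i (modulus 0.936). The spectral radius is the largest modulus: r(A) ≈ 3.4241. (Cross-check: r(A) ≤ ||A||_2 ≈ 3.8385; equality holds whenever A is normal, though it can also hold for some non-normal A.)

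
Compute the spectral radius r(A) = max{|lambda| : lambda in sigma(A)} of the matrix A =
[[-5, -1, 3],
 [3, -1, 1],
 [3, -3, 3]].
r(A) = 6

The eigenvalues of A are the roots of its characteristic polynomial. With M = A (coefficients from the trace, the sum of principal 2x2 minors, and det A):
  p(λ) = det(λ I - M) = λ^3 + 3λ^2 - 16λ + 12.
By the rational root theorem any rational root is an integer divisor of 12. Testing λ = -6: p(-6) = -216 + 108 + 96 + 12 = 0, so λ = -6 is a root. Dividing out (λ + 6) leaves p(λ) = (λ + 6)(λ^2 - 3λ + 2). For λ^2 - 3λ + 2 the discriminant is 1. It is a perfect square (1^2), so the roots are rational: λ = (3 ± 1)/2 = 2, 1.
Thus the eigenvalues (to 4 decimals) are 2 (modulus 2); 1 (modulus 1); -6 (modulus 6). The spectral radius is the largest modulus: r(A) = 6. (Cross-check: r(A) ≤ ||A||_2 ≈ 6.6684; equality holds whenever A is normal, though it can also hold for some non-normal A.)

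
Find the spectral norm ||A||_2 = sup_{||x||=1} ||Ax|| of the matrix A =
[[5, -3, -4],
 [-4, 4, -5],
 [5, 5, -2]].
||A||_2 ≈ 8.376 (= sqrt(largest eigenvalue of A^T A))

||A||_2 = sigma_max(A) = sqrt(lambda_max(A^T A)). Form the symmetric matrix M = A^T A =
[[66, -6, -10],
 [-6, 50, -18],
 [-10, -18, 45]].
Its characteristic polynomial (trace, sum of principal 2x2 minors, determinant of M give the coefficients) is
  p(λ) = det(λ I - M) = λ^3 - 161λ^2 + 8060λ - 118336.
No integer candidate from the rational root theorem (±divisors of 118336) is a root, so the roots are irrational. The cubic discriminant is Δ = 83537424 > 0, so there are three distinct real roots. p(26) = -36 and p(27) = 1598 have opposite signs, so a root lies in (26, 27); Newton's method refines it to λ ≈ 26.021. p(64) = 192 and p(65) = -36 have opposite signs, so a root lies in (64, 65); Newton's method refines it to λ ≈ 64.8209. p(70) = -36 and p(71) = 234 have opposite signs, so a root lies in (70, 71); Newton's method refines it to λ ≈ 70.1581. Check (Vieta): the three roots sum to 161, matching tr M = 161.
So the eigenvalues of A^T A are ≈ 26.021, 64.8209, 70.1581 (all ≥ 0, as they must be for A^T A). The largest is λ_max ≈ 70.1581, hence ||A||_2 = sqrt(λ_max) ≈ 8.376.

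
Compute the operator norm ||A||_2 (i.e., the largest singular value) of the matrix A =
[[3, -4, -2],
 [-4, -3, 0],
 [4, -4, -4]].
||A||_2 ≈ 8.7138 (= sqrt(largest eigenvalue of A^T A))

||A||_2 = sigma_max(A) = sqrt(lambda_max(A^T A)). Form the symmetric matrix M = A^T A =
[[41, -16, -22],
 [-16, 41, 24],
 [-22, 24, 20]].
Its characteristic polynomial (trace, sum of principal 2x2 minors, determinant of M give the coefficients) is
  p(λ) = det(λ I - M) = λ^3 - 102λ^2 + 2005λ - 1936.
No integer candidate from the rational root theorem (±divisors of 1936) is a root, so the roots are irrational. The cubic discriminant is Δ = 8391310736 > 0, so there are three distinct real roots. p(1) = -32 and p(2) = 1674 have opposite signs, so a root lies in (1, 2); Newton's method refines it to λ ≈ 1.0178. p(25) = 64 and p(26) = -1182 have opposite signs, so a root lies in (25, 26); Newton's method refines it to λ ≈ 25.0524. p(75) = -3436 and p(76) = 268 have opposite signs, so a root lies in (75, 76); Newton's method refines it to λ ≈ 75.9298. Check (Vieta): the three roots sum to 102, matching tr M = 102.
So the eigenvalues of A^T A are ≈ 1.0178, 25.0524, 75.9298 (all ≥ 0, as they must be for A^T A). The largest is λ_max ≈ 75.9298, hence ||A||_2 = sqrt(λ_max) ≈ 8.7138.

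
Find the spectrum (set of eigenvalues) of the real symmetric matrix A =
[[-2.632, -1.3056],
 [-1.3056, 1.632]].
sigma(A) ≈ {-3, 2}

A is real symmetric, so its spectrum consists of real eigenvalues. Expanding the characteristic polynomial of the displayed matrix gives
  det(λ I - A) = p(λ) = λ^2 + (1)λ + (-6).
Solving p(λ) = 0 yields eigenvalues ≈ -3, 2. (A is shown rounded to 4 decimals, so these recover the underlying integer eigenvalues to within that precision.)
Verification: the trace of A = -1 equals the sum of eigenvalues -1, and det(A) ≈ -6.0000 matches the eigenvalue product -6.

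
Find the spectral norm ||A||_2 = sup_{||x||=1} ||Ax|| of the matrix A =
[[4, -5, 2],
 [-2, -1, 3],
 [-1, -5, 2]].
||A||_2 ≈ 8.1029 (= sqrt(largest eigenvalue of A^T A))

||A||_2 = sigma_max(A) = sqrt(lambda_max(A^T A)). Form the symmetric matrix M = A^T A =
[[21, -13, 0],
 [-13, 51, -23],
 [0, -23, 17]].
Its characteristic polynomial (trace, sum of principal 2x2 minors, determinant of M give the coefficients) is
  p(λ) = det(λ I - M) = λ^3 - 89λ^2 + 1597λ - 4225.
No integer candidate from the rational root theorem (±divisors of 4225) is a root, so the roots are irrational. The cubic discriminant is Δ = 2323048672 > 0, so there are three distinct real roots. p(3) = -208 and p(4) = 803 have opposite signs, so a root lies in (3, 4); Newton's method refines it to λ ≈ 3.1936. p(20) = 115 and p(21) = -676 have opposite signs, so a root lies in (20, 21); Newton's method refines it to λ ≈ 20.1499. p(65) = -1820 and p(66) = 989 have opposite signs, so a root lies in (65, 66); Newton's method refines it to λ ≈ 65.6566. Check (Vieta): the three roots sum to 89, matching tr M = 89.
So the eigenvalues of A^T A are ≈ 3.1936, 20.1499, 65.6566 (all ≥ 0, as they must be for A^T A). The largest is λ_max ≈ 65.6566, hence ||A||_2 = sqrt(λ_max) ≈ 8.1029.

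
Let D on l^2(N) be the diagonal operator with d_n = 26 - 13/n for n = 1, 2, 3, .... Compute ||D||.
||D|| = 26

For a diagonal operator on l^2 with entries d_n, ||D|| = sup_n |d_n|. Here d_1 = 13, d_2 = 39/2, ..., and d_n = 26 - 13/n increases monotonically toward 26. All terms lie in [13, 26), so |d_n| = d_n and the supremum is the limit 26, which is not attained by any individual d_n. Hence ||D|| = 26.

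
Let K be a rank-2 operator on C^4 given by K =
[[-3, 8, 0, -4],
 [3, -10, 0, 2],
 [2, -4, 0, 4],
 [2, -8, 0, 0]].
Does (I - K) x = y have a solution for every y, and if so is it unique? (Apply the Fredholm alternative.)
(I - K) is invertible (det(I - K) = 44 ≠ 0), so for every y in C^4 the equation (I - K) x = y has a unique solution.

K has rank 2 and factors as K = U V^T = u1 v1^T + u2 v2^T with u1 = (3, -3, -2, -2), v1 = (-1, 2, 0, -2), u2 = (1, -2, 0, -2), v2 = (0, 2, 0, 2) (multiplying out reproduces the displayed K). The nonzero eigenvalues of U V^T coincide with those of the 2 x 2 matrix G = V^T U = [[v1·u1, v1·u2], [v2·u1, v2·u2]] = [[-5, -1], [-10, -8]], and by the Sylvester determinant identity det(I_4 - U V^T) = det(I_2 - V^T U) = det([[6, 1], [10, 9]]) = (6)(9) - (1)(10) = 44. (Direct check: I - K =
[[4, -8, 0, 4],
 [-3, 11, 0, -2],
 [-2, 4, 1, -4],
 [-2, 8, 0, 1]]
has determinant 44.) The finite-dimensional Fredholm alternative says: either (I - K) is invertible, or ker(I - K) ≠ {0} and then range(I - K) = ker((I - K)^*)^⊥, with dim ker(I - K) = dim ker((I - K)^*). Since det(I - K) ≠ 0, 1 is not an eigenvalue of K and ker(I - K) = {0}, so we are in the first case: for every y there is a unique x = (I - K)^(-1) y. (Explicitly, by the Woodbury identity, (I - U V^T)^(-1) = I + U (I_2 - G)^(-1) V^T.)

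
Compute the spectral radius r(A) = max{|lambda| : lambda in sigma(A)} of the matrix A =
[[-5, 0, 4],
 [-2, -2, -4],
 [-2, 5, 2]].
r(A) ≈ 5.3067

The eigenvalues of A are the roots of its characteristic polynomial. With M = A (coefficients from the trace, the sum of principal 2x2 minors, and det A):
  p(λ) = det(λ I - M) = λ^3 + 5λ^2 + 24λ + 136.
No integer candidate from the rational root theorem (±divisors of 136) is a root, so the roots are irrational. The cubic discriminant is Δ = -314528 < 0, so there is one real root and a complex-conjugate pair. p(-6) = -44 and p(-5) = 16 have opposite signs, so a root lies in (-6, -5); Newton's method refines it to λ ≈ -5.3067. Dividing out (λ - (-5.3067)) leaves approximately λ^2 - 0.3067λ + 25.6278. For λ^2 - 0.3067λ + 25.6278 the discriminant is -102.4171. It is negative, so the remaining roots are the complex-conjugate pair λ ≈ 0.1534 ± 5.0601i. Their product equals the constant term, so |λ|^2 ≈ 25.6278 and |λ| ≈ 5.0624.
Thus the eigenvalues (to 4 decimals) are -5.3067 (modulus 5.3067); 0.1534 ± 5.0601i (modulus 5.0624). The spectral radius is the largest modulus: r(A) ≈ 5.3067. (Cross-check: r(A) ≤ ||A||_2 ≈ 7.7815; equality holds whenever A is normal, though it can also hold for some non-normal A.)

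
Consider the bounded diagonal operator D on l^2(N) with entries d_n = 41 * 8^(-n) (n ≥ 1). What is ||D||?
||D|| = 41/8 (attained at n = 1)

For D diagonal, ||D|| = sup_n |d_n|. The sequence d_n = 41 * 8^(-n) is positive and strictly decreasing (ratio 8^(-1) < 1), so the supremum is d_1 = 41/8. Hence ||D|| = 41/8.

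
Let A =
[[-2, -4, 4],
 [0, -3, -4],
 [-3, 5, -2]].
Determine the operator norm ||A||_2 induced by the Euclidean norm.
||A||_2 ≈ 7.6931 (= sqrt(largest eigenvalue of A^T A))

||A||_2 = sigma_max(A) = sqrt(lambda_max(A^T A)). Form the symmetric matrix M = A^T A =
[[13, -7, -2],
 [-7, 50, -14],
 [-2, -14, 36]].
Its characteristic polynomial (trace, sum of principal 2x2 minors, determinant of M give the coefficients) is
  p(λ) = det(λ I - M) = λ^3 - 99λ^2 + 2669λ - 18496.
No integer candidate from the rational root theorem (±divisors of 18496) is a root, so the roots are irrational. The cubic discriminant is Δ = 713426845 > 0, so there are three distinct real roots. p(10) = -706 and p(11) = 215 have opposite signs, so a root lies in (10, 11); Newton's method refines it to λ ≈ 10.753. p(29) = 35 and p(30) = -526 have opposite signs, so a root lies in (29, 30); Newton's method refines it to λ ≈ 29.0635. p(59) = -265 and p(60) = 1244 have opposite signs, so a root lies in (59, 60); Newton's method refines it to λ ≈ 59.1835. Check (Vieta): the three roots sum to 99, matching tr M = 99.
So the eigenvalues of A^T A are ≈ 10.753, 29.0635, 59.1835 (all ≥ 0, as they must be for A^T A). The largest is λ_max ≈ 59.1835, hence ||A||_2 = sqrt(λ_max) ≈ 7.6931.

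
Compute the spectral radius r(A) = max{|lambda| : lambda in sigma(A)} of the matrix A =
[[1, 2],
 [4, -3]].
r(A) = (2 + sqrt(48))/2 ≈ 4.4641

The eigenvalues of A are the roots of its characteristic polynomial. With M = A (coefficients from the trace and determinant):
  p(λ) = det(λ I - M) = λ^2 + 2λ - 11.
For λ^2 + 2λ - 11 the discriminant is 48. It is nonnegative but not a perfect square, so the roots are real and irrational: λ = (-2 ± sqrt(48))/2 ≈ 2.4641, -4.4641.
Thus the eigenvalues (to 4 decimals) are 2.4641 (modulus 2.4641); -4.4641 (modulus 4.4641). The spectral radius is the largest modulus: r(A) = (2 + sqrt(48))/2 ≈ 4.4641. (Cross-check: r(A) ≤ ||A||_2 ≈ 5.0198; equality holds whenever A is normal, though it can also hold for some non-normal A.)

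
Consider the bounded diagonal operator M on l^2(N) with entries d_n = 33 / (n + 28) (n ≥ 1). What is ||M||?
||M|| = 33/29 (attained at n = 1)

For M diagonal, ||M|| = sup_n |d_n| = sup_n 33/(n + 28). This is positive and strictly decreasing in n, so the supremum is attained at n = 1: d_1 = 33/(1 + 28) = 33/29. Hence ||M|| = 33/29.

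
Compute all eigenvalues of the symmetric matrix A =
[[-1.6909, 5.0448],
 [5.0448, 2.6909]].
sigma(A) ≈ {-5, 6}

A is real symmetric, so its spectrum consists of real eigenvalues. Expanding the characteristic polynomial of the displayed matrix gives
  det(λ I - A) = p(λ) = λ^2 + (-1)λ + (-30).
Solving p(λ) = 0 yields eigenvalues ≈ -5, 6. (A is shown rounded to 4 decimals, so these recover the underlying integer eigenvalues to within that precision.)
Verification: the trace of A = 1 equals the sum of eigenvalues 1, and det(A) ≈ -30.0000 matches the eigenvalue product -30.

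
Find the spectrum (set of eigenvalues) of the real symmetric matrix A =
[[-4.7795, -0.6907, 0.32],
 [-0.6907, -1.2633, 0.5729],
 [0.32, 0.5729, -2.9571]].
sigma(A) ≈ {-5, -3, -1}

A is real symmetric, so its spectrum consists of real eigenvalues. Expanding the characteristic polynomial of the displayed matrix gives
  det(λ I - A) = p(λ) = λ^3 + (9)λ^2 + (23)λ + (15).
Solving p(λ) = 0 yields eigenvalues ≈ -5, -3, -1. (A is shown rounded to 4 decimals, so these recover the underlying integer eigenvalues to within that precision.)
Verification: the trace of A = -9 equals the sum of eigenvalues -9, and det(A) ≈ -14.9993 matches the eigenvalue product -15.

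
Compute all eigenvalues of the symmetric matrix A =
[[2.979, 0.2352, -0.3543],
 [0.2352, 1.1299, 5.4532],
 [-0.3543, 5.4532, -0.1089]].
sigma(A) ≈ {-5, 3, 6}

A is real symmetric, so its spectrum consists of real eigenvalues. Expanding the characteristic polynomial of the displayed matrix gives
  det(λ I - A) = p(λ) = λ^3 + (-4)λ^2 + (-27)λ + (89.9989).
Solving p(λ) = 0 yields eigenvalues ≈ -5, 3, 6. (A is shown rounded to 4 decimals, so these recover the underlying integer eigenvalues to within that precision.)
Verification: the trace of A = 4 equals the sum of eigenvalues 4, and det(A) ≈ -89.9989 matches the eigenvalue product -90.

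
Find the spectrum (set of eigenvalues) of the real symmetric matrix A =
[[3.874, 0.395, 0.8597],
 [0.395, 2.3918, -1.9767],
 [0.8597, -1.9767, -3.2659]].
sigma(A) ≈ {-4, 3, 4}

A is real symmetric, so its spectrum consists of real eigenvalues. Expanding the characteristic polynomial of the displayed matrix gives
  det(λ I - A) = p(λ) = λ^3 + (-3)λ^2 + (-16)λ + (48).
Solving p(λ) = 0 yields eigenvalues ≈ -4, 3, 4. (A is shown rounded to 4 decimals, so these recover the underlying integer eigenvalues to within that precision.)
Verification: the trace of A = 3 equals the sum of eigenvalues 3, and det(A) ≈ -47.9990 matches the eigenvalue product -48.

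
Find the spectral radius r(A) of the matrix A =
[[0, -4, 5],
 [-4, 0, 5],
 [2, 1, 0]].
r(A) = (4 + sqrt(76))/2 ≈ 6.3589

The eigenvalues of A are the roots of its characteristic polynomial. With M = A (coefficients from the trace, the sum of principal 2x2 minors, and det A):
  p(λ) = det(λ I - M) = λ^3 - 31λ + 60.
By the rational root theorem any rational root is an integer divisor of 60. Testing λ = 4: p(4) = 64 + 0 - 124 + 60 = 0, so λ = 4 is a root. Dividing out (λ - 4) leaves p(λ) = (λ - 4)(λ^2 + 4λ - 15). For λ^2 + 4λ - 15 the discriminant is 76. It is nonnegative but not a perfect square, so the roots are real and irrational: λ = (-4 ± sqrt(76))/2 ≈ 2.3589, -6.3589.
Thus the eigenvalues (to 4 decimals) are 2.3589 (modulus 2.3589); -6.3589 (modulus 6.3589); 4 (modulus 4). The spectral radius is the largest modulus: r(A) = (4 + sqrt(76))/2 ≈ 6.3589. (Cross-check: r(A) ≤ ||A||_2 ≈ 8.1952; equality holds whenever A is normal, though it can also hold for some non-normal A.)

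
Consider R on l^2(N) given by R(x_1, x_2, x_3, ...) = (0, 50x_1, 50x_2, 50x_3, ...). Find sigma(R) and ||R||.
sigma(R) = closed disk {z in C : |z| ≤ 50}; ||R|| = 50

Note R = 50·U where U is the unit right shift (U x)_k = x_{k-1} (with x_0 := 0); so ||R|| = 50||U|| and sigma(R) = 50·sigma(U). ||R x||^2 = sum_{k≥1} |50x_k|^2 = 2500||x||^2, so ||R|| = 50 and sigma(R) ⊂ {|z| ≤ 50}. For any |lambda| < 50, the equation (R - lambda I) x = 0 forces x_1 = 0, then 50x_k = lambda x_{k+1} ⇒ x = 0, so R has no eigenvalues. But (R - lambda I) is not surjective for |lambda| < 50: solving (R - lambda I) x = e_1 would require x_n proportional to (lambda/50)^(-n), which is not in l^2. So every |lambda| < 50 lies in the residual spectrum. The boundary |lambda| = 50 is in the approximate point spectrum (the spectrum is closed). Hence sigma(R) is the closed disk of radius 50.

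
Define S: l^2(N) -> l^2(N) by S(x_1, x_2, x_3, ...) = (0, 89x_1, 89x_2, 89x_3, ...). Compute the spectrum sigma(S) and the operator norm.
sigma(S) = closed disk {z in C : |z| ≤ 89}; ||S|| = 89

Note S = 89·U where U is the unit right shift (U x)_k = x_{k-1} (with x_0 := 0); so ||S|| = 89||U|| and sigma(S) = 89·sigma(U). ||S x||^2 = sum_{k≥1} |89x_k|^2 = 7921||x||^2, so ||S|| = 89 and sigma(S) ⊂ {|z| ≤ 89}. For any |lambda| < 89, the equation (S - lambda I) x = 0 forces x_1 = 0, then 89x_k = lambda x_{k+1} ⇒ x = 0, so S has no eigenvalues. But (S - lambda I) is not surjective for |lambda| < 89: solving (S - lambda I) x = e_1 would require x_n proportional to (lambda/89)^(-n), which is not in l^2. So every |lambda| < 89 lies in the residual spectrum. The boundary |lambda| = 89 is in the approximate point spectrum (the spectrum is closed). Hence sigma(S) is the closed disk of radius 89.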